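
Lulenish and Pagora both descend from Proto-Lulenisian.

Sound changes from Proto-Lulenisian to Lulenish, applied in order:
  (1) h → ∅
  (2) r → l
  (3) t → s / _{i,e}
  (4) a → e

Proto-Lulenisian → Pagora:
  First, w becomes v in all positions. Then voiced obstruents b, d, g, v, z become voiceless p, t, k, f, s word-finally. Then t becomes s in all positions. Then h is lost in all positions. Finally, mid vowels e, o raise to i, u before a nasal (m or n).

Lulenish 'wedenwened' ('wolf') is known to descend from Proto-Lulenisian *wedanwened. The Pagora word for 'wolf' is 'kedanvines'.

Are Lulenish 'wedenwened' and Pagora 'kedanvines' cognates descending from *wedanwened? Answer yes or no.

no

Derive the expected Pagora reflex of *wedanwened:
Pagora: start from *wedanwened.
  rule 1 (unconditioned shift): wedanwened → vedanvened
  rule 2 (final devoicing): vedanvened → vedanvenet
  rule 3 (unconditioned shift): vedanvenet → vedanvenes
  rule 4: no change — vedanvenes
  rule 5 (pre-nasal raising): vedanvenes → vedanvines
  ⇒ Pagora vedanvines
The regular Pagora reflex would be 'vedanvines', but the attested form is 'kedanvines'. The correspondence is irregular, so they are not cognates (the Pagora form has a different source).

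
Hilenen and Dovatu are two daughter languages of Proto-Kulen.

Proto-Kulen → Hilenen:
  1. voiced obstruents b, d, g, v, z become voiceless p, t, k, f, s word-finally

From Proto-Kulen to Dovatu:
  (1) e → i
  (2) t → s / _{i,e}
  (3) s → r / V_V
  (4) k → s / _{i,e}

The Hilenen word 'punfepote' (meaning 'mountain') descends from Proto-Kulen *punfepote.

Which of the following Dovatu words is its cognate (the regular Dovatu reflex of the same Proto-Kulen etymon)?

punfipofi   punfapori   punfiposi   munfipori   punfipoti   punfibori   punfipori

punfipori

Dovatu: start from *punfepote.
  rule 1 (vowel merger): punfepote → punfipoti
  rule 2 (palatalisation): punfipoti → punfiposi
  rule 3 (rhotacism): punfiposi → punfipori
  rule 4: no change — punfipori
  ⇒ Dovatu punfipori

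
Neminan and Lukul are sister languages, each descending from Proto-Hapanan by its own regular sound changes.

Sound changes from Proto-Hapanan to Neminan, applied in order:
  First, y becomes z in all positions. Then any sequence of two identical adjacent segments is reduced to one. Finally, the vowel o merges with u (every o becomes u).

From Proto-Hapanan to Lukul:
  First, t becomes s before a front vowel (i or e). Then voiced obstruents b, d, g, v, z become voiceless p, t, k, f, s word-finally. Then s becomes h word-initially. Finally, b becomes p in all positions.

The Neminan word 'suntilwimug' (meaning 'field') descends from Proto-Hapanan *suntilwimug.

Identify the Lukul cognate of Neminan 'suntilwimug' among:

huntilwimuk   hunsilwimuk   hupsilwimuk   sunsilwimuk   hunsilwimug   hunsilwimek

hunsilwimuk

Lukul: *suntilwimug
  suntilwimug → sunsilwimug   [palatalisation]
  sunsilwimug → sunsilwimuk   [final devoicing]
  sunsilwimuk → hunsilwimuk   [debuccalisation]
  hunsilwimuk (rule 4 does not apply)
  giving Lukul hunsilwimuk.
The other candidates each miss or misapply at least one Lukul change.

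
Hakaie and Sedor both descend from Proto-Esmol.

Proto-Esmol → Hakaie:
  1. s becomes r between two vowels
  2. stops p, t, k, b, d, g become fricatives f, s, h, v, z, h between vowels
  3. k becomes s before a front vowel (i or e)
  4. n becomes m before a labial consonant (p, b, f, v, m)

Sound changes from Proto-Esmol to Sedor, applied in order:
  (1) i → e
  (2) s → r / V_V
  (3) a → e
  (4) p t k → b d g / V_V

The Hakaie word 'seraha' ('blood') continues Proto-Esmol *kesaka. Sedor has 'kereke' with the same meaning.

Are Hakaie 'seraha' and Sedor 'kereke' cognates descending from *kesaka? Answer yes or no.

no

Derive the expected Sedor reflex of *kesaka:
Sedor: *kesaka
  kesaka (rule 1 does not apply)
  kesaka → keraka   [rhotacism]
  keraka → kereke   [vowel merger]
  kereke → kerege   [intervocalic voicing]
  giving Sedor kerege.
The regular Sedor reflex would be 'kerege', but the attested form is 'kereke'. The correspondence is irregular, so they are not cognates (the Sedor form has a different source).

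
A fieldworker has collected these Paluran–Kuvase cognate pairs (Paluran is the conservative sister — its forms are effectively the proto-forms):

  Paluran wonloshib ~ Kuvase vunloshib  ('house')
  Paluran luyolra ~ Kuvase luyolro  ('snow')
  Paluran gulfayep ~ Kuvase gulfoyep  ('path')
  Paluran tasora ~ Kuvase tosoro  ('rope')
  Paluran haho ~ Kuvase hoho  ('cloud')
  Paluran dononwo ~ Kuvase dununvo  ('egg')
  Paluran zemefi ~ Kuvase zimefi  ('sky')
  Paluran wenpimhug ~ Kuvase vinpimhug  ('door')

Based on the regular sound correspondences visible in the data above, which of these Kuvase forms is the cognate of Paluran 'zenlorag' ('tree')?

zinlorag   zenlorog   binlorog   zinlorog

zinlorog

wenpimhug ~ vinpimhug — Paluran e corresponds to Kuvase i after a consonant, before a nasal.
gulfayep ~ gulfoyep, tasora ~ tosoro — Paluran a corresponds to Kuvase o after a consonant, before a consonant other than r, m, n, p, b, f, v.
Applying these to Paluran 'zenlorag':
  zenlorag → zinlorag   (e→i after a consonant, before a nasal)
  zinlorag → zinlorog   (a→o after a consonant, before a consonant other than r, m, n, p, b, f, v)
So the Kuvase cognate is 'zinlorog'.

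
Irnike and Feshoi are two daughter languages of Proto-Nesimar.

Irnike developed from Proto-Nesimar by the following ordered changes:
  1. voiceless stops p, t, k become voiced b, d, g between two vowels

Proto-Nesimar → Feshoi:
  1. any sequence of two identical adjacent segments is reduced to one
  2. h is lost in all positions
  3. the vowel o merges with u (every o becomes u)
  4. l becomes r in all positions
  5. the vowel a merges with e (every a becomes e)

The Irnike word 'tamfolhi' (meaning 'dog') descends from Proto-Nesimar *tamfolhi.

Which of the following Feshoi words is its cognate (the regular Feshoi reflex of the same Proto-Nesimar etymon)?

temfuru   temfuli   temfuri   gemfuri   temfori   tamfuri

Feshoi: *tamfolhi
  tamfolhi (rule 1 does not apply)
  tamfolhi → tamfoli   [h-loss]
  tamfoli → tamfuli   [vowel merger]
  tamfuli → tamfuri   [unconditioned shift]
  tamfuri → temfuri   [vowel merger]
  giving Feshoi temfuri.

temfuri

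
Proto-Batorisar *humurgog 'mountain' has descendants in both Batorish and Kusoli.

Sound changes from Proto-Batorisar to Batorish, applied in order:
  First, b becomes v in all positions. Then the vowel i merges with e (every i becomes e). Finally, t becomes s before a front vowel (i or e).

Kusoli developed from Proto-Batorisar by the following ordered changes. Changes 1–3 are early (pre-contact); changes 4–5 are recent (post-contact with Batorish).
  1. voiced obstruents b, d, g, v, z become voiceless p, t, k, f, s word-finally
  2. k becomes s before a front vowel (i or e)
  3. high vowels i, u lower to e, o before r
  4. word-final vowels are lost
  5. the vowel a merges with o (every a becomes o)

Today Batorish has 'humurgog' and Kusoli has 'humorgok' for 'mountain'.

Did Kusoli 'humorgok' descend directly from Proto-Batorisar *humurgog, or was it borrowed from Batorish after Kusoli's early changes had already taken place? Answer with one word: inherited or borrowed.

If inherited, *humurgog would pass through all of Kusoli's changes:
Kusoli: start from *humurgog.
  rule 1 (final devoicing): humurgog → humurgok
  rule 2: no change — humurgok
  rule 3 (pre-rhotic lowering): humurgok → humorgok
  rule 4: no change — humorgok
  rule 5: no change — humorgok
  ⇒ Kusoli humorgok
If borrowed from Batorish 'humurgog' after the early changes, it would undergo only the recent ones:
  rule 4 (apocope): no change (humurgog)
  rule 5 (vowel merger): no change (humurgog)
  ⇒ as a loan: humurgog
Kusoli 'humorgok' matches the inherited outcome exactly, so it is an inherited cognate, not a loan.

inherited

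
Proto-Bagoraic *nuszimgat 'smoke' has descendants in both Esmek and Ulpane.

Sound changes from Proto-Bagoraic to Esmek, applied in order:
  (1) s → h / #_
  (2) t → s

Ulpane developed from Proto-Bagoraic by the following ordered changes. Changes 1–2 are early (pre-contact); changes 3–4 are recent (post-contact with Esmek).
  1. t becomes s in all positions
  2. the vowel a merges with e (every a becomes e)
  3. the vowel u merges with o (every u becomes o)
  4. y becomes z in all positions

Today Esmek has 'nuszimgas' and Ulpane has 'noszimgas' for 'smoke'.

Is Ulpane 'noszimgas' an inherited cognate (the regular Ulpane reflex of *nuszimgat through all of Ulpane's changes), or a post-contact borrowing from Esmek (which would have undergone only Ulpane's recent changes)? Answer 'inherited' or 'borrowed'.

If inherited, *nuszimgat would pass through all of Ulpane's changes:
Ulpane: start from *nuszimgat.
  rule 1 (unconditioned shift): nuszimgat → nuszimgas
  rule 2 (vowel merger): nuszimgas → nuszimges
  rule 3 (vowel merger): nuszimges → noszimges
  rule 4: no change — noszimges
  ⇒ Ulpane noszimges
If borrowed from Esmek 'nuszimgas' after the early changes, it would undergo only the recent ones:
  rule 3 (vowel merger): nuszimgas → noszimgas
  rule 4 (unconditioned shift): no change (noszimgas)
  ⇒ as a loan: noszimgas
Ulpane 'noszimgas' matches the loan outcome 'noszimgas', not the inherited 'noszimges' — it skipped the early Ulpane changes, so it was borrowed from Esmek.

borrowed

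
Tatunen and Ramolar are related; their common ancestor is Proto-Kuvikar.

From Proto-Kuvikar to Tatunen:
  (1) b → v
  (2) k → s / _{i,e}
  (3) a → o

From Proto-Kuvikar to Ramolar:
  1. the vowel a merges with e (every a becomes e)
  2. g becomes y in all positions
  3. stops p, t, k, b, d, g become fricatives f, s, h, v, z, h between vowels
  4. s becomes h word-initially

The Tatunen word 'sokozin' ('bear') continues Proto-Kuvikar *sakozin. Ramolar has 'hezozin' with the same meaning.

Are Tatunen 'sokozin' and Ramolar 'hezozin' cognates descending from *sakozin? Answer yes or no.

no

Derive the expected Ramolar reflex of *sakozin:
Ramolar: start from *sakozin.
  rule 1 (vowel merger): sakozin → sekozin
  rule 2: no change — sekozin
  rule 3 (intervocalic lenition): sekozin → sehozin
  rule 4 (debuccalisation): sehozin → hehozin
  ⇒ Ramolar hehozin
The regular Ramolar reflex would be 'hehozin', but the attested form is 'hezozin'. The correspondence is irregular, so they are not cognates (the Ramolar form has a different source).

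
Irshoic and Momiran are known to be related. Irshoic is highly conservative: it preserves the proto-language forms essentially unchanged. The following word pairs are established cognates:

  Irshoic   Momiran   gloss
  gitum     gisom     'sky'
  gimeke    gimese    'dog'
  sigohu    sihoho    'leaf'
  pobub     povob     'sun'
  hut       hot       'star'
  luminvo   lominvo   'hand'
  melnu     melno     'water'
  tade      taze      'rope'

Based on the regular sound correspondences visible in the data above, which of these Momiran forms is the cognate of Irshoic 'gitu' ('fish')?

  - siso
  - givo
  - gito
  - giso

gitum ~ gisom — Irshoic t corresponds to Momiran s between vowels (before a back vowel).
sigohu ~ sihoho, melnu ~ melno — Irshoic u corresponds to Momiran o word-finally.
Applying these to Irshoic 'gitu':
  gitu → gisu   (t→s between vowels (before a back vowel))
  gisu → giso   (u→o word-finally)
So the Momiran cognate is 'giso'.

giso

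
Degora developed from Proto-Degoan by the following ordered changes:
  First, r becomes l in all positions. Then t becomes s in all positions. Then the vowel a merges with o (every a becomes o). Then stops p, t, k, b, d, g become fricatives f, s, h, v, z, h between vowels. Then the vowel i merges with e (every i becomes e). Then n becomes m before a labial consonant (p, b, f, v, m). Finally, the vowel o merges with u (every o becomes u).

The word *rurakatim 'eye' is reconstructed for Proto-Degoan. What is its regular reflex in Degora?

luluhusem

Degora: *rurakatim > lulakatim > lulakasim > lulokosim > lulohosim > lulohosem > luluhusem  (by unconditioned shift, unconditioned shift, vowel merger, intervocalic lenition, vowel merger, vowel merger)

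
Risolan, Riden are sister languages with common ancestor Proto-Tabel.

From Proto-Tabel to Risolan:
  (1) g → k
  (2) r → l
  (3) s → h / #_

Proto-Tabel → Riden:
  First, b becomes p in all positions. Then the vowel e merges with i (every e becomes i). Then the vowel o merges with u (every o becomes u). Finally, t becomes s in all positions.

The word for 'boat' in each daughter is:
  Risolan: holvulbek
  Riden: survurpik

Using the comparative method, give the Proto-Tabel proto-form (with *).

*sorvurbek

Position 3: Risolan has l, Riden has r. Riden preserves r here (none of its changes turn any other segment into r), so the proto-segment is *r.
Position 8: Risolan has e, Riden has i. Risolan preserves e here (none of its changes turn any other segment into e), so the proto-segment is *e.
Continuing position by position gives *sorvurbek; check it forward:
Risolan: *sorvurbek
  sorvurbek (rule 1 does not apply)
  sorvurbek → solvulbek   [unconditioned shift]
  solvulbek → holvulbek   [debuccalisation]
  giving Risolan holvulbek.
Riden: *sorvurbek
  sorvurbek → sorvurpek   [unconditioned shift]
  sorvurpek → sorvurpik   [vowel merger]
  sorvurpik → survurpik   [vowel merger]
  survurpik (rule 4 does not apply)
  giving Riden survurpik.
*sorvurbek is the unique common source.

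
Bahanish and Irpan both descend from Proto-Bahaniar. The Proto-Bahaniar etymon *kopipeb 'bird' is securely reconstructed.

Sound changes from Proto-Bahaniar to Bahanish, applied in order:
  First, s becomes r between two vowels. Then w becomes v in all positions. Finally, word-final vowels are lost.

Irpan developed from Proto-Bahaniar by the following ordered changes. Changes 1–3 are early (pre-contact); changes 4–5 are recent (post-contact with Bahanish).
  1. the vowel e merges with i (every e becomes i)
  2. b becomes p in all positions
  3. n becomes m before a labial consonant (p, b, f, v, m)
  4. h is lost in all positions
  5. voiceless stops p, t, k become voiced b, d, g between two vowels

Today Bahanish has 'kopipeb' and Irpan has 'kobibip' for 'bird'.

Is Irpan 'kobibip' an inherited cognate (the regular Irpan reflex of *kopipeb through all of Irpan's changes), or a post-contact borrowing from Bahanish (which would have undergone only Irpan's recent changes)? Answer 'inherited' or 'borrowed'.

If inherited, *kopipeb would pass through all of Irpan's changes:
Irpan: start from *kopipeb.
  rule 1 (vowel merger): kopipeb → kopipib
  rule 2 (unconditioned shift): kopipib → kopipip
  rule 3: no change — kopipip
  rule 4: no change — kopipip
  rule 5 (intervocalic voicing): kopipip → kobibip
  ⇒ Irpan kobibip
If borrowed from Bahanish 'kopipeb' after the early changes, it would undergo only the recent ones:
  rule 4 (h-loss): no change (kopipeb)
  rule 5 (intervocalic voicing): kopipeb → kobibeb
  ⇒ as a loan: kobibeb
Irpan 'kobibip' matches the inherited outcome exactly, so it is an inherited cognate, not a loan.

inherited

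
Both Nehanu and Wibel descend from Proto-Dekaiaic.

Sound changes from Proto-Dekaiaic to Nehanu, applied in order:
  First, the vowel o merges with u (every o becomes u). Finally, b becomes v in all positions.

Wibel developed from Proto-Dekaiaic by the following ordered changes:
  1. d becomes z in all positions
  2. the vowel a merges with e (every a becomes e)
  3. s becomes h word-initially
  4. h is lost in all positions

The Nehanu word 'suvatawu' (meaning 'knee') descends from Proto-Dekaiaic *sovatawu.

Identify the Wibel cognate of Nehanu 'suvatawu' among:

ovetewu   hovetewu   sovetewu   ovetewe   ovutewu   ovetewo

Wibel: *sovatawu
  sovatawu (rule 1 does not apply)
  sovatawu → sovetewu   [vowel merger]
  sovetewu → hovetewu   [debuccalisation]
  hovetewu → ovetewu   [h-loss]
  giving Wibel ovetewu.
Only 'ovetewu' matches the regular Wibel development of *sovatawu.

ovetewu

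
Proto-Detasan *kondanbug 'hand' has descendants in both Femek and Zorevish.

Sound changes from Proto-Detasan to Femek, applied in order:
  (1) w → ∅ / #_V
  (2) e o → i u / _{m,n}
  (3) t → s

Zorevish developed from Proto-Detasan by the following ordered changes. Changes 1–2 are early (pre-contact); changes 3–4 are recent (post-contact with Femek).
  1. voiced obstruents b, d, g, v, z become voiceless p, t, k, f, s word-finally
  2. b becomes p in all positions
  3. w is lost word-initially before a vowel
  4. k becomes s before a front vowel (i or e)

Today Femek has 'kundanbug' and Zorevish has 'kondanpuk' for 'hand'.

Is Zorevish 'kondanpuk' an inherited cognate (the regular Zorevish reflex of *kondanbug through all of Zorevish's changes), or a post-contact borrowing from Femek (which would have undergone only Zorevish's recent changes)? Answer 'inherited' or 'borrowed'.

If inherited, *kondanbug would pass through all of Zorevish's changes:
Zorevish: *kondanbug
  kondanbug → kondanbuk   [final devoicing]
  kondanbuk → kondanpuk   [unconditioned shift]
  kondanpuk (rule 3 does not apply)
  kondanpuk (rule 4 does not apply)
  giving Zorevish kondanpuk.
If borrowed from Femek 'kundanbug' after the early changes, it would undergo only the recent ones:
  rule 3 (glide loss): no change (kundanbug)
  rule 4 (palatalisation): no change (kundanbug)
  ⇒ as a loan: kundanbug
Zorevish 'kondanpuk' matches the inherited outcome exactly, so it is an inherited cognate, not a loan.

inherited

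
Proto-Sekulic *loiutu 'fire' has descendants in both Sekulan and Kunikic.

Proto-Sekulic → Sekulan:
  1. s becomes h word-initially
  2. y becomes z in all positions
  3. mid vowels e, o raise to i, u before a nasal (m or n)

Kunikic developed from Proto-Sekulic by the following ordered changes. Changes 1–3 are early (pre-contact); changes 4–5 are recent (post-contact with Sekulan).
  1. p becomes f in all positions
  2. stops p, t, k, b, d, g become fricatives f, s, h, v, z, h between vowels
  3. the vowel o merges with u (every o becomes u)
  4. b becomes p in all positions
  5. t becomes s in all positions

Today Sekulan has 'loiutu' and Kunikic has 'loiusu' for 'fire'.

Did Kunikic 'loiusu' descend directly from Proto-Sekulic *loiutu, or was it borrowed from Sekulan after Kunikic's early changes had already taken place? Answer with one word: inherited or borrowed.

If inherited, *loiutu would pass through all of Kunikic's changes:
Kunikic: start from *loiutu.
  rule 1: no change — loiutu
  rule 2 (intervocalic lenition): loiutu → loiusu
  rule 3 (vowel merger): loiusu → luiusu
  rule 4: no change — luiusu
  rule 5: no change — luiusu
  ⇒ Kunikic luiusu
If borrowed from Sekulan 'loiutu' after the early changes, it would undergo only the recent ones:
  rule 4 (unconditioned shift): no change (loiutu)
  rule 5 (unconditioned shift): loiutu → loiusu
  ⇒ as a loan: loiusu
Kunikic 'loiusu' matches the loan outcome 'loiusu', not the inherited 'luiusu' — it skipped the early Kunikic changes, so it was borrowed from Sekulan.

borrowed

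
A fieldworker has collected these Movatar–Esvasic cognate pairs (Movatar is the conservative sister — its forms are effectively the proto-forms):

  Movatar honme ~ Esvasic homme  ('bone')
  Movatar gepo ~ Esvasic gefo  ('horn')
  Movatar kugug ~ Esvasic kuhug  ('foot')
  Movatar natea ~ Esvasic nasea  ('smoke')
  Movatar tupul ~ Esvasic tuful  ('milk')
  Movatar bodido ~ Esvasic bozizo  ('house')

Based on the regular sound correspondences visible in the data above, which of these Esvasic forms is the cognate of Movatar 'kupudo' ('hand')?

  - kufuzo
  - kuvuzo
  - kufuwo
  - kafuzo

kufuzo

tupul ~ tuful — Movatar p corresponds to Esvasic f between vowels (before a back vowel).
bodido ~ bozizo — Movatar d corresponds to Esvasic z between vowels (before a back vowel).
Applying these to Movatar 'kupudo':
  kupudo → kufudo   (p→f between vowels (before a back vowel))
  kufudo → kufuzo   (d→z between vowels (before a back vowel))
So the Esvasic cognate is 'kufuzo'.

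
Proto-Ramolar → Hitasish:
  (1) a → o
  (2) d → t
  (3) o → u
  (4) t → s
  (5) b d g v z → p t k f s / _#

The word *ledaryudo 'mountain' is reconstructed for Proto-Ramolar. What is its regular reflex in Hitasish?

lesuryusu

Hitasish: *ledaryudo > ledoryudo > letoryuto > leturyutu > lesuryusu  (by vowel merger, unconditioned shift, vowel merger, unconditioned shift)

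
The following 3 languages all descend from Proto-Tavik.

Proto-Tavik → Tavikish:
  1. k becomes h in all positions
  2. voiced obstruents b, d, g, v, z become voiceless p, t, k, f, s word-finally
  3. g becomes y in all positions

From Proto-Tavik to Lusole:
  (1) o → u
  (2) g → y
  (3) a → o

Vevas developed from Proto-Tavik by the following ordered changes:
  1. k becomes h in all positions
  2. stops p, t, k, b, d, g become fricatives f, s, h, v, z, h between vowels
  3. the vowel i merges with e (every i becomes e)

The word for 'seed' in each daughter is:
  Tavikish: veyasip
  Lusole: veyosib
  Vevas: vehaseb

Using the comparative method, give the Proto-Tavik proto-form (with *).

Position 7: Tavikish has p, Lusole has b, Vevas has b. Lusole preserves b here (none of its changes turn any other segment into b), so the proto-segment is *b.
Position 6: Tavikish has i, Lusole has i, Vevas has e. Tavikish preserves i here (none of its changes turn any other segment into i), so the proto-segment is *i.
Position 4: Tavikish has a, Lusole has o, Vevas has a. Tavikish preserves a here (none of its changes turn any other segment into a), so the proto-segment is *a.
Continuing position by position gives *vegasib; check it forward:
Tavikish: *vegasib
  vegasib (rule 1 does not apply)
  vegasib → vegasip   [final devoicing]
  vegasip → veyasip   [unconditioned shift]
  giving Tavikish veyasip.
Lusole: start from *vegasib.
  rule 1: no change — vegasib
  rule 2 (unconditioned shift): vegasib → veyasib
  rule 3 (vowel merger): veyasib → veyosib
  ⇒ Lusole veyosib
Vevas: start from *vegasib.
  rule 1: no change — vegasib
  rule 2 (intervocalic lenition): vegasib → vehasib
  rule 3 (vowel merger): vehasib → vehaseb
  ⇒ Vevas vehaseb
Only *vegasib yields all of Tavikish veyasip, Lusole veyosib, Vevas vehaseb.

*vegasib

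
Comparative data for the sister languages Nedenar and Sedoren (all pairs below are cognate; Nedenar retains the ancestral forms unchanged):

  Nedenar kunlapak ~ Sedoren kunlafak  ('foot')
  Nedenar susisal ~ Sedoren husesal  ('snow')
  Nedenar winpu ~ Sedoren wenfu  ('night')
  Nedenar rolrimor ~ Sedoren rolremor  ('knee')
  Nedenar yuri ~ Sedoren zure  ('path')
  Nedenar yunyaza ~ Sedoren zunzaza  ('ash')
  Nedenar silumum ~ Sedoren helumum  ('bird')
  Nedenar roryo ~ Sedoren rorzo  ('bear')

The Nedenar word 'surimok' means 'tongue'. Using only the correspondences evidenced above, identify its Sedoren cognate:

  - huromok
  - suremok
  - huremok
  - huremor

huremok

susisal ~ husesal — Nedenar s corresponds to Sedoren h word-initially before a back vowel.
rolrimor ~ rolremor — Nedenar i corresponds to Sedoren e after a consonant, before a nasal.
Applying these to Nedenar 'surimok':
  surimok → hurimok   (s→h word-initially before a back vowel)
  hurimok → huremok   (i→e after a consonant, before a nasal)
So the Sedoren cognate is 'huremok'.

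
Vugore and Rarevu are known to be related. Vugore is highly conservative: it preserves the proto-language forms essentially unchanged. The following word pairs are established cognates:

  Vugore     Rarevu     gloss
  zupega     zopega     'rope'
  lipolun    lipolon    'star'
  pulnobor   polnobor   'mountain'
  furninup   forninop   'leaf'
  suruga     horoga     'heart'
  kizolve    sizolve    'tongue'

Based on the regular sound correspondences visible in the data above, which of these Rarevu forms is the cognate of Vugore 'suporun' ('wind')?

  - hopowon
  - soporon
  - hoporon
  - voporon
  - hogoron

hoporon

suruga ~ horoga — Vugore s corresponds to Rarevu h word-initially before a back vowel.
zupega ~ zopega, furninup ~ forninop — Vugore u corresponds to Rarevu o after a consonant, before a labial obstruent.
lipolun ~ lipolon — Vugore u corresponds to Rarevu o after a consonant, before a nasal.
Applying these to Vugore 'suporun':
  suporun → huporun   (s→h word-initially before a back vowel)
  huporun → hoporun   (u→o after a consonant, before a labial obstruent)
  hoporun → hoporon   (u→o after a consonant, before a nasal)
So the Rarevu cognate is 'hoporon'.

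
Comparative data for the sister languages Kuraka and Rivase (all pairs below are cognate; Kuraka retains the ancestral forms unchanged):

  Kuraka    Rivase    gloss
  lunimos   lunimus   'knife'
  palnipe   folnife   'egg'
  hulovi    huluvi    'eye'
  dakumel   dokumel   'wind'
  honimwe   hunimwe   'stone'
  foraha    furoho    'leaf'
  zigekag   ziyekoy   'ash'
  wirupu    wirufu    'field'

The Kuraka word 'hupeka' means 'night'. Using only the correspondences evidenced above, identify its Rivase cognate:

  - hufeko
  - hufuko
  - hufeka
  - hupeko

hufeko

palnipe ~ folnife — Kuraka p corresponds to Rivase f between vowels (before a front vowel).
foraha ~ furoho — Kuraka a corresponds to Rivase o word-finally.
Applying these to Kuraka 'hupeka':
  hupeka → hufeka   (p→f between vowels (before a front vowel))
  hufeka → hufeko   (a→o word-finally)
So the Rivase cognate is 'hufeko'.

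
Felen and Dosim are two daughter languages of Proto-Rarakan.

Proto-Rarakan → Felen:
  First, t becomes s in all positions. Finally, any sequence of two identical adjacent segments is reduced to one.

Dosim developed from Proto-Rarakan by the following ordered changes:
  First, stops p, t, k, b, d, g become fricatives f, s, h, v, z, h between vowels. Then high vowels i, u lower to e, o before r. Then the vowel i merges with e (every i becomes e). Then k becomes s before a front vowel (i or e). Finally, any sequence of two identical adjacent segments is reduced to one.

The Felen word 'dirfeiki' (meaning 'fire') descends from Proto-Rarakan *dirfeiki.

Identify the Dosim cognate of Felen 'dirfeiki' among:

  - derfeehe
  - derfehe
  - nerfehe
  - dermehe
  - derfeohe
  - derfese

derfehe

Dosim: *dirfeiki > dirfeihi > derfeihi > derfeehe > derfehe  (by intervocalic lenition, pre-rhotic lowering, vowel merger, degemination)
The other candidates each miss or misapply at least one Dosim change.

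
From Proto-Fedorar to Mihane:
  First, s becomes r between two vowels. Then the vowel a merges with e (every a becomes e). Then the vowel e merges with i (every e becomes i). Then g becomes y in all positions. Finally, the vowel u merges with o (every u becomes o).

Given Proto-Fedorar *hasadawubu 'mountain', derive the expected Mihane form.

Mihane: start from *hasadawubu.
  rule 1 (rhotacism): hasadawubu → haradawubu
  rule 2 (vowel merger): haradawubu → heredewubu
  rule 3 (vowel merger): heredewubu → hiridiwubu
  rule 4: no change — hiridiwubu
  rule 5 (vowel merger): hiridiwubu → hiridiwobo
  ⇒ Mihane hiridiwobo

hiridiwobo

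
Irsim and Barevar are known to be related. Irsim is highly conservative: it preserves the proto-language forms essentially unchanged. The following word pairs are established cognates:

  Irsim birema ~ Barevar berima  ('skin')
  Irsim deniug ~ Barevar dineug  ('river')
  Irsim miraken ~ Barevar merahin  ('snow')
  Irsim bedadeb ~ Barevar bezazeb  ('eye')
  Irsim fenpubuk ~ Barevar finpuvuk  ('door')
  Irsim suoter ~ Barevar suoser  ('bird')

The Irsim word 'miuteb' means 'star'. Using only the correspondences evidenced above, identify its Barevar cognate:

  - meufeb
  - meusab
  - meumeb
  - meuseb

meuseb

deniug ~ dineug — Irsim i corresponds to Barevar e after a consonant, before a back vowel.
suoter ~ suoser — Irsim t corresponds to Barevar s between vowels (before a front vowel).
Applying these to Irsim 'miuteb':
  miuteb → meuteb   (i→e after a consonant, before a back vowel)
  meuteb → meuseb   (t→s between vowels (before a front vowel))
So the Barevar cognate is 'meuseb'.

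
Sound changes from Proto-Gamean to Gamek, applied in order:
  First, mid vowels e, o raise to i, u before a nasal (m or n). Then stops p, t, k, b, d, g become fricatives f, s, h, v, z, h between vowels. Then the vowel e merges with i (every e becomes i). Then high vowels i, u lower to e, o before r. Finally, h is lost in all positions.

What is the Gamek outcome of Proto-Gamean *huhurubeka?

uoruvia

Gamek: start from *huhurubeka.
  rule 1: no change — huhurubeka
  rule 2 (intervocalic lenition): huhurubeka → huhuruveha
  rule 3 (vowel merger): huhuruveha → huhuruviha
  rule 4 (pre-rhotic lowering): huhuruviha → huhoruviha
  rule 5 (h-loss): huhoruviha → uoruvia
  ⇒ Gamek uoruvia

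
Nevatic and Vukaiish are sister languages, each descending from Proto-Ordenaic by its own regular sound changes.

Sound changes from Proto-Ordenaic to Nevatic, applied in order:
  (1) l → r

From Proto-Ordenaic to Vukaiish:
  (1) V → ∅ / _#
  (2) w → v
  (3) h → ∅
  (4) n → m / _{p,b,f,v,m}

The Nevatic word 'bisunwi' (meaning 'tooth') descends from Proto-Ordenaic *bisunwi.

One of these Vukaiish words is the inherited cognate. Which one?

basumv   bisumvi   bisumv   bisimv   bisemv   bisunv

Vukaiish: *bisunwi > bisunw > bisunv > bisumv  (by apocope, unconditioned shift, nasal place assimilation)

bisumv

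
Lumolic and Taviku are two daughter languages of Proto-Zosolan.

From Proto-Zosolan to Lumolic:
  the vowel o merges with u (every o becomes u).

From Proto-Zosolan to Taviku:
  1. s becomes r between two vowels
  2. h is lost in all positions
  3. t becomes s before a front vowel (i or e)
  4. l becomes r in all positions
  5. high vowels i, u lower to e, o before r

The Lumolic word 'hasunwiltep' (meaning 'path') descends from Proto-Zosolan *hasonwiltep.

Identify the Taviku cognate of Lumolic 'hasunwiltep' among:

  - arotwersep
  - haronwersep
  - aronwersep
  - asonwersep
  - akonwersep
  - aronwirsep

Taviku: *hasonwiltep
  hasonwiltep → haronwiltep   [rhotacism]
  haronwiltep → aronwiltep   [h-loss]
  aronwiltep → aronwilsep   [palatalisation]
  aronwilsep → aronwirsep   [unconditioned shift]
  aronwirsep → aronwersep   [pre-rhotic lowering]
  giving Taviku aronwersep.
The other candidates each miss or misapply at least one Taviku change.

aronwersep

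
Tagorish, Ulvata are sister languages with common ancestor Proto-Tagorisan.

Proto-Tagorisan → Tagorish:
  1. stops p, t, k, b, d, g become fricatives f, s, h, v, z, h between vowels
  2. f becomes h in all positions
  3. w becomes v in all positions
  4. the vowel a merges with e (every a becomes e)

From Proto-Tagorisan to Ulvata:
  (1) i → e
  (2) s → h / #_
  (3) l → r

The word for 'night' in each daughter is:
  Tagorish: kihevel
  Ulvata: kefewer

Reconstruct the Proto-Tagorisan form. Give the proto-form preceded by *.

Position 5: Tagorish has v, Ulvata has w. Ulvata preserves w here (none of its changes turn any other segment into w), so the proto-segment is *w.
Position 3: Tagorish has h, Ulvata has f. Ulvata preserves f here (none of its changes turn any other segment into f), so the proto-segment is *f.
Continuing position by position gives *kifewel; check it forward:
Tagorish: start from *kifewel.
  rule 1: no change — kifewel
  rule 2 (unconditioned shift): kifewel → kihewel
  rule 3 (unconditioned shift): kihewel → kihevel
  rule 4: no change — kihevel
  ⇒ Tagorish kihevel
Ulvata: *kifewel
  kifewel → kefewel   [vowel merger]
  kefewel (rule 2 does not apply)
  kefewel → kefewer   [unconditioned shift]
  giving Ulvata kefewer.
No other proto-form is consistent with every reflex, so the reconstruction is *kifewel.

*kifewel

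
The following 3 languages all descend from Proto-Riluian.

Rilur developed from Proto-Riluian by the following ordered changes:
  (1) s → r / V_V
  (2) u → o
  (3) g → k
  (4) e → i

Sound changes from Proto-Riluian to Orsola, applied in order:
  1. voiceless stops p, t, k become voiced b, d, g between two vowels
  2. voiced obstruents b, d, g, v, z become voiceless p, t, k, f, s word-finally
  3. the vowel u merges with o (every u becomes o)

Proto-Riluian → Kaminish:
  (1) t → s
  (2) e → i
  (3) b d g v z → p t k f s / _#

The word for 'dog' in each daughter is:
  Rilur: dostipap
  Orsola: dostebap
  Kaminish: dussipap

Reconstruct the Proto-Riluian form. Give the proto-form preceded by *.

Position 4: Rilur has t, Orsola has t, Kaminish has s. Rilur preserves t here (none of its changes turn any other segment into t), so the proto-segment is *t.
Position 6: Rilur has p, Orsola has b, Kaminish has p. Rilur preserves p here (none of its changes turn any other segment into p), so the proto-segment is *p.
Position 2: Rilur has o, Orsola has o, Kaminish has u. Kaminish preserves u here (none of its changes turn any other segment into u), so the proto-segment is *u.
Verify the candidate proto-form against each daughter:
Rilur: start from *dustepap.
  rule 1: no change — dustepap
  rule 2 (vowel merger): dustepap → dostepap
  rule 3: no change — dostepap
  rule 4 (vowel merger): dostepap → dostipap
  ⇒ Rilur dostipap
Orsola: start from *dustepap.
  rule 1 (intervocalic voicing): dustepap → dustebap
  rule 2: no change — dustebap
  rule 3 (vowel merger): dustebap → dostebap
  ⇒ Orsola dostebap
Kaminish: *dustepap
  dustepap → dussepap   [unconditioned shift]
  dussepap → dussipap   [vowel merger]
  dussipap (rule 3 does not apply)
  giving Kaminish dussipap.
Only *dustepap yields all of Rilur dostipap, Orsola dostebap, Kaminish dussipap.

*dustepap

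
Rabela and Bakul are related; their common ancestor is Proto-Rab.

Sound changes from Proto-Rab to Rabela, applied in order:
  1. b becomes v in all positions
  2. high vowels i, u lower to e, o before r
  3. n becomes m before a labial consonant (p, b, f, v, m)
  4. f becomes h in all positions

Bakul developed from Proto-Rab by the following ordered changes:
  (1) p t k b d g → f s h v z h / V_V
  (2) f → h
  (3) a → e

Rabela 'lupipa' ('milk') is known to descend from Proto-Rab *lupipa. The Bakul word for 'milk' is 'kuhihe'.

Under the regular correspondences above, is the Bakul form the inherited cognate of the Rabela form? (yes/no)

Derive the expected Bakul reflex of *lupipa:
Bakul: *lupipa
  lupipa → lufifa   [intervocalic lenition]
  lufifa → luhiha   [unconditioned shift]
  luhiha → luhihe   [vowel merger]
  giving Bakul luhihe.
The regular Bakul reflex would be 'luhihe', but the attested form is 'kuhihe'. The correspondence is irregular, so they are not cognates (the Bakul form has a different source).

no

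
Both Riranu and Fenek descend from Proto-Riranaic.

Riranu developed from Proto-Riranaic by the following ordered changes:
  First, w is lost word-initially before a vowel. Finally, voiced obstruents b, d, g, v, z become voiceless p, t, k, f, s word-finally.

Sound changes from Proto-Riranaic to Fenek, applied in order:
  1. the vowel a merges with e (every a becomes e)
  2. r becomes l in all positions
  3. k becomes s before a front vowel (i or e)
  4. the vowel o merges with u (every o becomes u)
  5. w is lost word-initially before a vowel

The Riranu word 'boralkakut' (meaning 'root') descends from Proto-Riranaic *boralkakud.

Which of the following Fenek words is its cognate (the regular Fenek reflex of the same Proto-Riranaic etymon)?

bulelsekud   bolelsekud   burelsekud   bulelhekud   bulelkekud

Fenek: *boralkakud > borelkekud > bolelkekud > bolelsekud > bulelsekud  (by vowel merger, unconditioned shift, palatalisation, vowel merger)
Among the options, 'bulelsekud' alone shows every Fenek change applied in order.

bulelsekud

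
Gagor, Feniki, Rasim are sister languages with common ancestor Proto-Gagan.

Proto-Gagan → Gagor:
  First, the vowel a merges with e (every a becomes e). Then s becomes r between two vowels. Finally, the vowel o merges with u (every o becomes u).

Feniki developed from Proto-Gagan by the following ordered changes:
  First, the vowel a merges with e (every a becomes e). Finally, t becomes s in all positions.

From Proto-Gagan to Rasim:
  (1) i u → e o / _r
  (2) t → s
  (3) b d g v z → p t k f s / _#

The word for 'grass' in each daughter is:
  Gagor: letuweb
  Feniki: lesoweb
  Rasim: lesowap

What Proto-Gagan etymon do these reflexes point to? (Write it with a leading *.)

Position 7: Gagor has b, Feniki has b, Rasim has p. Gagor preserves b here (none of its changes turn any other segment into b), so the proto-segment is *b.
Position 6: Gagor has e, Feniki has e, Rasim has a. Rasim preserves a here (none of its changes turn any other segment into a), so the proto-segment is *a.
Position 4: Gagor has u, Feniki has o, Rasim has o. Feniki preserves o here (none of its changes turn any other segment into o), so the proto-segment is *o.
Verify the candidate proto-form against each daughter:
Gagor: start from *letowab.
  rule 1 (vowel merger): letowab → letoweb
  rule 2: no change — letoweb
  rule 3 (vowel merger): letoweb → letuweb
  ⇒ Gagor letuweb
Feniki: start from *letowab.
  rule 1 (vowel merger): letowab → letoweb
  rule 2 (unconditioned shift): letoweb → lesoweb
  ⇒ Feniki lesoweb
Rasim: *letowab > lesowab > lesowap  (by unconditioned shift, final devoicing)
Only *letowab yields all of Gagor letuweb, Feniki lesoweb, Rasim lesowap.

*letowab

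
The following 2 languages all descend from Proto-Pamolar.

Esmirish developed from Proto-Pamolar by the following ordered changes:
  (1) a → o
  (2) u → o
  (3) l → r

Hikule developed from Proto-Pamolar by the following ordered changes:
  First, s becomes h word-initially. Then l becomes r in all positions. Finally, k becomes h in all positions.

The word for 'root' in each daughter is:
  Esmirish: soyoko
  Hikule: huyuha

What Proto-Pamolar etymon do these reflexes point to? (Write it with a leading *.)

*suyuka

Position 2: Esmirish has o, Hikule has u. Hikule preserves u here (none of its changes turn any other segment into u), so the proto-segment is *u.
Position 5: Esmirish has k, Hikule has h. Esmirish preserves k here (none of its changes turn any other segment into k), so the proto-segment is *k.
Continuing position by position gives *suyuka; check it forward:
Esmirish: start from *suyuka.
  rule 1 (vowel merger): suyuka → suyuko
  rule 2 (vowel merger): suyuko → soyoko
  rule 3: no change — soyoko
  ⇒ Esmirish soyoko
Hikule: start from *suyuka.
  rule 1 (debuccalisation): suyuka → huyuka
  rule 2: no change — huyuka
  rule 3 (unconditioned shift): huyuka → huyuha
  ⇒ Hikule huyuha
*suyuka is the unique common source.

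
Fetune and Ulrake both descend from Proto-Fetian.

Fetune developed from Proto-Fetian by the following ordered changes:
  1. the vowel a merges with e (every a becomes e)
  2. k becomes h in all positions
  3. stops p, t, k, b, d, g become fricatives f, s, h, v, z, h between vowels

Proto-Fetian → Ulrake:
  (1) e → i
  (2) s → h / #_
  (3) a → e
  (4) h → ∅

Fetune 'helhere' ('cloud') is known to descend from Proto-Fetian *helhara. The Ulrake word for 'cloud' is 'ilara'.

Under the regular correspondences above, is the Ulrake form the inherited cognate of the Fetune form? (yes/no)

no

Derive the expected Ulrake reflex of *helhara:
Ulrake: start from *helhara.
  rule 1 (vowel merger): helhara → hilhara
  rule 2: no change — hilhara
  rule 3 (vowel merger): hilhara → hilhere
  rule 4 (h-loss): hilhere → ilere
  ⇒ Ulrake ilere
The regular Ulrake reflex would be 'ilere', but the attested form is 'ilara'. The correspondence is irregular, so they are not cognates (the Ulrake form has a different source).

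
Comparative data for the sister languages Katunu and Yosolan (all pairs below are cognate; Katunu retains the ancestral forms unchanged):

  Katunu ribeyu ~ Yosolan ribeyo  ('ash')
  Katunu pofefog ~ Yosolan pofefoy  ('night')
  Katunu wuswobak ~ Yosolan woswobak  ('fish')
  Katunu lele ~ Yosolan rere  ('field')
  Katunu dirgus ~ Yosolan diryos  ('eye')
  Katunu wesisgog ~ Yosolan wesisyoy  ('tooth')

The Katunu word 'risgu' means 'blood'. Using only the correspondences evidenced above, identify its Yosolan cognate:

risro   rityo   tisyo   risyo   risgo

risyo

dirgus ~ diryos — Katunu g corresponds to Yosolan y after a consonant, before a back vowel.
ribeyu ~ ribeyo — Katunu u corresponds to Yosolan o word-finally.
Applying these to Katunu 'risgu':
  risgu → risyu   (g→y after a consonant, before a back vowel)
  risyu → risyo   (u→o word-finally)
So the Yosolan cognate is 'risyo'.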